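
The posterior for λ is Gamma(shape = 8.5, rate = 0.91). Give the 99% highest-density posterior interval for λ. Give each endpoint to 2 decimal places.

The posterior is unimodal and skewed, so the HPD interval has equal density at both endpoints and is the shortest 99% interval.
Solving f(2.67) = f(18.73) with F(18.73) − F(2.67) = 0.99 gives [2.67, 18.73].
For comparison, the equal-tailed interval is [3.13, 19.63]; the HPD is narrower and shifted toward the mode.

[2.67, 18.73]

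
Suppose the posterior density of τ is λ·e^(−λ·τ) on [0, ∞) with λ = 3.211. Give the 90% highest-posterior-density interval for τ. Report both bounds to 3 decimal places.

[0.000, 0.717]

The exponential density is strictly decreasing on [0, ∞), so the HPD interval is anchored at 0: [0, q] with P(τ ≤ q) = 0.90.
q = −ln(1 − 0.90) / 3.211 = 2.3026 / 3.211 = 0.717.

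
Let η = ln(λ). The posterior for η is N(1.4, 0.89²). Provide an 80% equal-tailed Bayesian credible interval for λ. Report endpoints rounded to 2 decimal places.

On the log scale the 80% interval is 1.4 ± 1.282 × 0.89 = [0.2594, 2.5406].
Exponentiate: [e^0.2594, e^2.5406] = [1.30, 12.69].

[1.30, 12.69]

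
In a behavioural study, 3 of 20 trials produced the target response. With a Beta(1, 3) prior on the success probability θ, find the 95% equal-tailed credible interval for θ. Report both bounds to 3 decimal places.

[0.050, 0.336]

Posterior: Beta(1+3, 3+17) = Beta(4, 20).
Equal-tailed 95% interval: the 0.025 and 0.975 quantiles of Beta(4, 20).
Posterior mean ≈ 0.167, SD ≈ 0.075; a Normal approximation gives roughly [0.021, 0.313].
Exact: F⁻¹(0.025) = 0.050; F⁻¹(0.975) = 0.336.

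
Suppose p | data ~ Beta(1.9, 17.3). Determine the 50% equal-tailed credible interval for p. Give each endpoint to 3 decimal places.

[0.049, 0.135]

Posterior: Beta(1.9, 17.3).
Equal-tailed 50% interval: the 0.25 and 0.75 quantiles of Beta(1.9, 17.3).
Posterior mean ≈ 0.099, SD ≈ 0.066; a Normal approximation gives roughly [0.054, 0.144].
Exact: F⁻¹(0.25) = 0.049; F⁻¹(0.75) = 0.135.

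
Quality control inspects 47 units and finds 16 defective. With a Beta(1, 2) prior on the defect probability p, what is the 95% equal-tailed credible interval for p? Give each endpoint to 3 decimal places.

Posterior: Beta(1+16, 2+31) = Beta(17, 33).
Equal-tailed 95% interval: the 0.025 and 0.975 quantiles of Beta(17, 33).
Posterior mean ≈ 0.340, SD ≈ 0.066; a Normal approximation gives roughly [0.210, 0.470].
Exact: F⁻¹(0.025) = 0.217; F⁻¹(0.975) = 0.475.

[0.217, 0.475]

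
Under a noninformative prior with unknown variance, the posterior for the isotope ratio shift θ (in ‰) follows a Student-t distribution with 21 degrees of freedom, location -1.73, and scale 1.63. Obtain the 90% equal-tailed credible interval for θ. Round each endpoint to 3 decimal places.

The t_21 distribution is symmetric; the 90% interval is -1.73 ± t·1.63 with t_{0.95,21} = 1.721.
Half-width: 1.721 × 1.63 = 2.805.
-1.73 − 2.805 = -4.535; -1.73 + 2.805 = 1.075.

[-4.535, 1.075]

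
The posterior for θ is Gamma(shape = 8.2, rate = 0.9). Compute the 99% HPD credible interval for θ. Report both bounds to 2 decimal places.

[2.52, 18.46]

The posterior is unimodal and skewed, so the HPD interval has equal density at both endpoints and is the shortest 99% interval.
Solving f(2.52) = f(18.46) with F(18.46) − F(2.52) = 0.99 gives [2.52, 18.46].
For comparison, the equal-tailed interval is [2.98, 19.36]; the HPD is narrower and shifted toward the mode.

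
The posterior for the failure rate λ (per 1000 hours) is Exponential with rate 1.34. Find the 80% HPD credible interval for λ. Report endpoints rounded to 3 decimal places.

[0.000, 1.201]

The exponential density is strictly decreasing on [0, ∞), so the HPD interval is anchored at 0: [0, q] with P(λ ≤ q) = 0.80.
q = −ln(1 − 0.80) / 1.34 = 1.6094 / 1.34 = 1.201.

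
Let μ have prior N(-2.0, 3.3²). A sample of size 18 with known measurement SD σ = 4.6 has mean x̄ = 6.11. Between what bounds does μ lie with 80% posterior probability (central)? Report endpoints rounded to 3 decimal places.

Posterior precision = 1/3.3² + 18/4.6² = 0.0918 + 0.8507 = 0.9425, so posterior SD = 1.0301.
Posterior mean = (-2.0/3.3² + 18·6.11/4.6²) / 0.9425 = 5.3198.
Interval: 5.3198 ± 1.282 × 1.0301 → [4.000, 6.640].

[4.000, 6.640]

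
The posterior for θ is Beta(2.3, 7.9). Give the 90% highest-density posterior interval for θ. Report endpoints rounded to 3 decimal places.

[0.029, 0.412]

The posterior is unimodal and skewed, so the HPD interval has equal density at both endpoints and is the shortest 90% interval.
Solving f(0.029) = f(0.412) with F(0.412) − F(0.029) = 0.90 gives [0.029, 0.412].
For comparison, the equal-tailed interval is [0.055, 0.459]; the HPD is narrower and shifted toward the mode.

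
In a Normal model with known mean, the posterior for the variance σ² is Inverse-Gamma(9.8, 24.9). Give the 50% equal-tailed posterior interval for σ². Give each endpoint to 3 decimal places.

Inverse-Gamma(9.8, 24.9) quantiles: F⁻¹(0.25) and F⁻¹(0.75).
Equivalently, 1/σ² ~ Gamma(9.8, rate = 24.9); invert its 0.75 and 0.25 quantiles.
Posterior mean ≈ 2.830, SD ≈ 1.013; a Normal approximation gives roughly [2.146, 3.513].
Exact: lower = 2.130; upper = 3.299.

[2.130, 3.299]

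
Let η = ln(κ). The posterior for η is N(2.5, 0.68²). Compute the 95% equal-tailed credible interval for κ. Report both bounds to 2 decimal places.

[3.21, 46.19]

On the log scale the 95% interval is 2.5 ± 1.960 × 0.68 = [1.1672, 3.8328].
Exponentiate: [e^1.1672, e^3.8328] = [3.21, 46.19].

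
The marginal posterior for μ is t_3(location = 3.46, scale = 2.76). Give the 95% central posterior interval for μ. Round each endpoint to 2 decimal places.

The t_3 distribution is symmetric; the 95% interval is 3.46 ± t·2.76 with t_{0.975,3} = 3.182.
Half-width: 3.182 × 2.76 = 8.78.
3.46 − 8.78 = -5.32; 3.46 + 8.78 = 12.24.

[-5.32, 12.24]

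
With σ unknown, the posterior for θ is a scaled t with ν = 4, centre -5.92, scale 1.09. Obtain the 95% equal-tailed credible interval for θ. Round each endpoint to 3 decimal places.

[-8.946, -2.894]

The t_4 distribution is symmetric; the 95% interval is -5.92 ± t·1.09 with t_{0.975,4} = 2.776.
Half-width: 2.776 × 1.09 = 3.026.
-5.92 − 3.026 = -8.946; -5.92 + 3.026 = -2.894.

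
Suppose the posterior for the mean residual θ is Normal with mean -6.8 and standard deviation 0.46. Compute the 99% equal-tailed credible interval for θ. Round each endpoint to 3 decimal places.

The posterior is symmetric, so the 99% equal-tailed interval is θ = -6.8 ± z·0.46 with z = 2.576.
Half-width: 2.576 × 0.46 = 1.185.
-6.8 − 1.185 = -7.985; -6.8 + 1.185 = -5.615.

[-7.985, -5.615]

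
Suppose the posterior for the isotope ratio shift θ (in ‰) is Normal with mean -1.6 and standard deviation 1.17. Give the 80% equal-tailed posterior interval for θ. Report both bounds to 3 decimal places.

[-3.099, -0.101]

The posterior is symmetric, so the 80% equal-tailed interval is θ = -1.6 ± z·1.17 with z = 1.282.
Half-width: 1.282 × 1.17 = 1.499.
-1.6 − 1.499 = -3.099; -1.6 + 1.499 = -0.101.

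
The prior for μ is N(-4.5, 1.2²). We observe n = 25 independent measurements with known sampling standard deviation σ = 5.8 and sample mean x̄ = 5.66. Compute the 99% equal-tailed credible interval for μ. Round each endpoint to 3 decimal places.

Posterior precision = 1/1.2² + 25/5.8² = 0.6944 + 0.7432 = 1.4376, so posterior SD = 0.8340.
Posterior mean = (-4.5/1.2² + 25·5.66/5.8²) / 1.4376 = 0.7522.
Interval: 0.7522 ± 2.576 × 0.8340 → [-1.396, 2.900].

[-1.396, 2.900]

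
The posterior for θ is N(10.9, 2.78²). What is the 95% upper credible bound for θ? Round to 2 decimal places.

Need U with P(θ ≤ U) = 0.95: U = 10.9 + z_{0.05}·2.78.
z = 1.645; U = 10.9 + 1.645 × 2.78 = 15.47.

15.47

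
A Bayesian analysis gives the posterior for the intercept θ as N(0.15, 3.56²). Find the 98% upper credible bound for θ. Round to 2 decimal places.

Need U with P(θ ≤ U) = 0.98: U = 0.15 + z_{0.02}·3.56.
z = 2.054; U = 0.15 + 2.054 × 3.56 = 7.46.

7.46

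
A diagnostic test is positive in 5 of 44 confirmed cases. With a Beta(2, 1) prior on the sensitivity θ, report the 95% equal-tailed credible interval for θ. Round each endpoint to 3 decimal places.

Posterior: Beta(2+5, 1+39) = Beta(7, 40).
Equal-tailed 95% interval: the 0.025 and 0.975 quantiles of Beta(7, 40).
Posterior mean ≈ 0.149, SD ≈ 0.051; a Normal approximation gives roughly [0.048, 0.250].
Exact: F⁻¹(0.025) = 0.063; F⁻¹(0.975) = 0.263.

[0.063, 0.263]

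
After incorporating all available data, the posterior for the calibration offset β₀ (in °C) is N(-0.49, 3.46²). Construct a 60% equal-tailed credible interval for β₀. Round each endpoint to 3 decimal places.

[-3.402, 2.422]

The posterior is symmetric, so the 60% equal-tailed interval is β₀ = -0.49 ± z·3.46 with z = 0.842.
Half-width: 0.842 × 3.46 = 2.912.
-0.49 − 2.912 = -3.402; -0.49 + 2.912 = 2.422.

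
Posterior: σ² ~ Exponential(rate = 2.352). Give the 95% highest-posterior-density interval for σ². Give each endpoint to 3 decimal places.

The exponential density is strictly decreasing on [0, ∞), so the HPD interval is anchored at 0: [0, q] with P(σ² ≤ q) = 0.95.
q = −ln(1 − 0.95) / 2.352 = 2.9957 / 2.352 = 1.274.

[0.000, 1.274]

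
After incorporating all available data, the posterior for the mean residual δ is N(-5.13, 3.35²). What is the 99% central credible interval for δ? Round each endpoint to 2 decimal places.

[-13.76, 3.50]

The posterior is symmetric, so the 99% equal-tailed interval is δ = -5.13 ± z·3.35 with z = 2.576.
Half-width: 2.576 × 3.35 = 8.63.
-5.13 − 8.63 = -13.76; -5.13 + 8.63 = 3.50.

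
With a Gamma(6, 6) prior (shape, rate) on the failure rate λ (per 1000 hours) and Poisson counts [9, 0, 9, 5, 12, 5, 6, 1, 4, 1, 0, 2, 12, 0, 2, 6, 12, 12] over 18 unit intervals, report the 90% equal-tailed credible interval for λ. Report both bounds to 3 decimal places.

[3.659, 5.055]

Posterior: Gamma(6+98, 6+18) = Gamma(104, 24) (shape, rate).
Equal-tailed 90% interval: Gamma(104, 24) quantiles at 0.05 and 0.95.
Posterior mean ≈ 4.333, SD ≈ 0.425; a Normal approximation gives roughly [3.634, 5.032].
Exact: lower = 3.659; upper = 5.055.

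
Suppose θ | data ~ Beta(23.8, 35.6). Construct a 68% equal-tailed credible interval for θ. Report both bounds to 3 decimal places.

Posterior: Beta(23.8, 35.6).
Equal-tailed 68% interval: the 0.16 and 0.84 quantiles of Beta(23.8, 35.6).
Posterior mean ≈ 0.401, SD ≈ 0.063; a Normal approximation gives roughly [0.338, 0.463].
Exact: F⁻¹(0.16) = 0.337; F⁻¹(0.84) = 0.464.

[0.337, 0.464]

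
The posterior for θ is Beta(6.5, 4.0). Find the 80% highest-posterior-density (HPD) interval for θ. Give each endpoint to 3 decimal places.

The posterior is unimodal and skewed, so the HPD interval has equal density at both endpoints and is the shortest 80% interval.
Solving f(0.445) = f(0.818) with F(0.818) − F(0.445) = 0.80 gives [0.445, 0.818].
For comparison, the equal-tailed interval is [0.425, 0.802]; the HPD is narrower and shifted toward the mode.

[0.445, 0.818]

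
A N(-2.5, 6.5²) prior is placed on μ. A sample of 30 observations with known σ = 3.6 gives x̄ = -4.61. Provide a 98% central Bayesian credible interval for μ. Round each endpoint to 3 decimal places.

Posterior precision = 1/6.5² + 30/3.6² = 0.0237 + 2.3148 = 2.3385, so posterior SD = 0.6539.
Posterior mean = (-2.5/6.5² + 30·-4.61/3.6²) / 2.3385 = -4.5886.
Interval: -4.5886 ± 2.326 × 0.6539 → [-6.110, -3.067].

[-6.110, -3.067]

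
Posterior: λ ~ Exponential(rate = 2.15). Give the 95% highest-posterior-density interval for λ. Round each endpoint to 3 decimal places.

The exponential density is strictly decreasing on [0, ∞), so the HPD interval is anchored at 0: [0, q] with P(λ ≤ q) = 0.95.
q = −ln(1 − 0.95) / 2.15 = 2.9957 / 2.15 = 1.393.

[0.000, 1.393]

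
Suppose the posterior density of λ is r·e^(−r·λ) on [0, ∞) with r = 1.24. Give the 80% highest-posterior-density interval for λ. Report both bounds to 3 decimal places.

The exponential density is strictly decreasing on [0, ∞), so the HPD interval is anchored at 0: [0, q] with P(λ ≤ q) = 0.80.
q = −ln(1 − 0.80) / 1.24 = 1.6094 / 1.24 = 1.298.

[0.000, 1.298]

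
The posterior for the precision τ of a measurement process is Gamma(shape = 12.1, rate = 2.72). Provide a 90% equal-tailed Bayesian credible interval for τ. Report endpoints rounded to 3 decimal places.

[2.574, 6.740]

Posterior: Gamma(shape 12.1, rate 2.72).
Equal-tailed 90% interval: Gamma(12.1, 2.72) quantiles at 0.05 and 0.95.
Posterior mean ≈ 4.449, SD ≈ 1.279; a Normal approximation gives roughly [2.345, 6.552].
Exact: lower = 2.574; upper = 6.740.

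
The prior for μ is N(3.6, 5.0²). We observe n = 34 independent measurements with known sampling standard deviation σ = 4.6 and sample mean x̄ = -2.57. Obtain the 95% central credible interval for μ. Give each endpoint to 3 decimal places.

Posterior precision = 1/5.0² + 34/4.6² = 0.0400 + 1.6068 = 1.6468, so posterior SD = 0.7793.
Posterior mean = (3.6/5.0² + 34·-2.57/4.6²) / 1.6468 = -2.4201.
Interval: -2.4201 ± 1.960 × 0.7793 → [-3.947, -0.893].

[-3.947, -0.893]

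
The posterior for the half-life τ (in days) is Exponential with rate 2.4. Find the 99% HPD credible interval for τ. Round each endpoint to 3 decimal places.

[0.000, 1.919]

The exponential density is strictly decreasing on [0, ∞), so the HPD interval is anchored at 0: [0, q] with P(τ ≤ q) = 0.99.
q = −ln(1 − 0.99) / 2.4 = 4.6052 / 2.4 = 1.919.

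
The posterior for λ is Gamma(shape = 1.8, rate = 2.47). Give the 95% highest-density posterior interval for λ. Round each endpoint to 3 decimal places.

The posterior is unimodal and skewed, so the HPD interval has equal density at both endpoints and is the shortest 95% interval.
Solving f(0.007) = f(1.792) with F(1.792) − F(0.007) = 0.95 gives [0.007, 1.792].
For comparison, the equal-tailed interval is [0.074, 2.114]; the HPD is narrower and shifted toward the mode.

[0.007, 1.792]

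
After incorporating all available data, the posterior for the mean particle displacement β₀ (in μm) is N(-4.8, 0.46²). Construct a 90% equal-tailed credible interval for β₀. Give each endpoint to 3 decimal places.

The posterior is symmetric, so the 90% equal-tailed interval is β₀ = -4.8 ± z·0.46 with z = 1.645.
Half-width: 1.645 × 0.46 = 0.757.
-4.8 − 0.757 = -5.557; -4.8 + 0.757 = -4.043.

[-5.557, -4.043]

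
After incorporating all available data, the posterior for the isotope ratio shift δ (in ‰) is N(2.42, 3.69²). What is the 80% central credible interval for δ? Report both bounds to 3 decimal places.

The posterior is symmetric, so the 80% equal-tailed interval is δ = 2.42 ± z·3.69 with z = 1.282.
Half-width: 1.282 × 3.69 = 4.729.
2.42 − 4.729 = -2.309; 2.42 + 4.729 = 7.149.

[-2.309, 7.149]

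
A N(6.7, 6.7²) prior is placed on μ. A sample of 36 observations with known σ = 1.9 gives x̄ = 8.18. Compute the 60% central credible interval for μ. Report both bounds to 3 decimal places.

[7.910, 8.443]

Posterior precision = 1/6.7² + 36/1.9² = 0.0223 + 9.9723 = 9.9946, so posterior SD = 0.3163.
Posterior mean = (6.7/6.7² + 36·8.18/1.9²) / 9.9946 = 8.1767.
Interval: 8.1767 ± 0.842 × 0.3163 → [7.910, 8.443].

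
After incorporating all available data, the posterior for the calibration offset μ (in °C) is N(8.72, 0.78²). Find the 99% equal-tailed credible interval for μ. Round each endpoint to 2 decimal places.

The posterior is symmetric, so the 99% equal-tailed interval is μ = 8.72 ± z·0.78 with z = 2.576.
Half-width: 2.576 × 0.78 = 2.01.
8.72 − 2.01 = 6.71; 8.72 + 2.01 = 10.73.

[6.71, 10.73]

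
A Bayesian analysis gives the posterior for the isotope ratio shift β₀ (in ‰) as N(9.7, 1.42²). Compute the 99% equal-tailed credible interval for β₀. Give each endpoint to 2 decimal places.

[6.04, 13.36]

The posterior is symmetric, so the 99% equal-tailed interval is β₀ = 9.7 ± z·1.42 with z = 2.576.
Half-width: 2.576 × 1.42 = 3.66.
9.7 − 3.66 = 6.04; 9.7 + 3.66 = 13.36.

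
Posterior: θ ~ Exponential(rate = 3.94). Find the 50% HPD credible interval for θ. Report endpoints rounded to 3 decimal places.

The exponential density is strictly decreasing on [0, ∞), so the HPD interval is anchored at 0: [0, q] with P(θ ≤ q) = 0.50.
q = −ln(1 − 0.50) / 3.94 = 0.6931 / 3.94 = 0.176.

[0.000, 0.176]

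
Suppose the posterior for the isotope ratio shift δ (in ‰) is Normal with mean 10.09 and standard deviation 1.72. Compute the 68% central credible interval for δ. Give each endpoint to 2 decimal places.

[8.38, 11.80]

The posterior is symmetric, so the 68% equal-tailed interval is δ = 10.09 ± z·1.72 with z = 0.994.
Half-width: 0.994 × 1.72 = 1.71.
10.09 − 1.71 = 8.38; 10.09 + 1.71 = 11.80.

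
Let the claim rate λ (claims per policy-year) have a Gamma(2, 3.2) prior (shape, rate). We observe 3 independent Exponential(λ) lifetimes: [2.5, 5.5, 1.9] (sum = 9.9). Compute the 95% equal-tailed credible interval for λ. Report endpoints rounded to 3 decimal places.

[0.124, 0.782]

Posterior: Gamma(2+3, 3.2+9.9) = Gamma(5, 13.1) (shape, rate).
Equal-tailed 95% interval: Gamma(5, 13.1) quantiles at 0.025 and 0.975.
Posterior mean ≈ 0.382, SD ≈ 0.171; a Normal approximation gives roughly [0.047, 0.716].
Exact: lower = 0.124; upper = 0.782.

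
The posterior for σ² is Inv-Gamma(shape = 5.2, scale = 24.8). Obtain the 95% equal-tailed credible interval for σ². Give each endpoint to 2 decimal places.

[2.36, 14.29]

Inverse-Gamma(5.2, 24.8) quantiles: F⁻¹(0.025) and F⁻¹(0.975).
Equivalently, 1/σ² ~ Gamma(5.2, rate = 24.8); invert its 0.975 and 0.025 quantiles.
Posterior mean ≈ 5.90, SD ≈ 3.30; a Normal approximation gives roughly [-0.56, 12.37].
Exact: lower = 2.36; upper = 14.29.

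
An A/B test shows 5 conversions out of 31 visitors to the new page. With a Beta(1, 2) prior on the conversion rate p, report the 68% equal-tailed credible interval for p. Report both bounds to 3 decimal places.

Posterior: Beta(1+5, 2+26) = Beta(6, 28).
Equal-tailed 68% interval: the 0.16 and 0.84 quantiles of Beta(6, 28).
Posterior mean ≈ 0.176, SD ≈ 0.064; a Normal approximation gives roughly [0.112, 0.241].
Exact: F⁻¹(0.16) = 0.112; F⁻¹(0.84) = 0.241.

[0.112, 0.241]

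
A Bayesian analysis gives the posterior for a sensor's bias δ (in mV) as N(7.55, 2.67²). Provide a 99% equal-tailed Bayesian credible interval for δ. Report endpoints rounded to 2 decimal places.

[0.67, 14.43]

The posterior is symmetric, so the 99% equal-tailed interval is δ = 7.55 ± z·2.67 with z = 2.576.
Half-width: 2.576 × 2.67 = 6.88.
7.55 − 6.88 = 0.67; 7.55 + 6.88 = 14.43.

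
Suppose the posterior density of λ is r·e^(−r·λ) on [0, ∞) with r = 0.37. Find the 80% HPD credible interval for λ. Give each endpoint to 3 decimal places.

The exponential density is strictly decreasing on [0, ∞), so the HPD interval is anchored at 0: [0, q] with P(λ ≤ q) = 0.80.
q = −ln(1 − 0.80) / 0.37 = 1.6094 / 0.37 = 4.350.

[0.000, 4.350]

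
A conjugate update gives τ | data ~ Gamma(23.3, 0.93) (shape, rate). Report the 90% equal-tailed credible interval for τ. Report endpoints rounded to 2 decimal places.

[17.17, 34.16]

Posterior: Gamma(shape 23.3, rate 0.93).
Equal-tailed 90% interval: Gamma(23.3, 0.93) quantiles at 0.05 and 0.95.
Posterior mean ≈ 25.05, SD ≈ 5.19; a Normal approximation gives roughly [16.52, 33.59].
Exact: lower = 17.17; upper = 34.16.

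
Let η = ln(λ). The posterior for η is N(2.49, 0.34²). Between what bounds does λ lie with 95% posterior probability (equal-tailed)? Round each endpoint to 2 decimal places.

On the log scale the 95% interval is 2.49 ± 1.960 × 0.34 = [1.8236, 3.1564].
Exponentiate: [e^1.8236, e^3.1564] = [6.19, 23.49].

[6.19, 23.49]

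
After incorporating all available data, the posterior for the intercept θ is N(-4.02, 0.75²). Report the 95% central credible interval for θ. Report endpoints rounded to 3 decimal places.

[-5.490, -2.550]

The posterior is symmetric, so the 95% equal-tailed interval is θ = -4.02 ± z·0.75 with z = 1.960.
Half-width: 1.960 × 0.75 = 1.470.
-4.02 − 1.470 = -5.490; -4.02 + 1.470 = -2.550.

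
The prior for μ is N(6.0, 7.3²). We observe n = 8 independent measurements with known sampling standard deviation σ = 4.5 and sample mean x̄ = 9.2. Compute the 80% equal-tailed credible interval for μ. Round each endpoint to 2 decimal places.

[7.06, 11.05]

Posterior precision = 1/7.3² + 8/4.5² = 0.0188 + 0.3951 = 0.4138, so posterior SD = 1.5545.
Posterior mean = (6.0/7.3² + 8·9.2/4.5²) / 0.4138 = 9.0549.
Interval: 9.0549 ± 1.282 × 1.5545 → [7.06, 11.05].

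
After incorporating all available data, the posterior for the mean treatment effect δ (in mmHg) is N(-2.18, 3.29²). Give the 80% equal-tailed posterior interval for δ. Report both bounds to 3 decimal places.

[-6.396, 2.036]

The posterior is symmetric, so the 80% equal-tailed interval is δ = -2.18 ± z·3.29 with z = 1.282.
Half-width: 1.282 × 3.29 = 4.216.
-2.18 − 4.216 = -6.396; -2.18 + 4.216 = 2.036.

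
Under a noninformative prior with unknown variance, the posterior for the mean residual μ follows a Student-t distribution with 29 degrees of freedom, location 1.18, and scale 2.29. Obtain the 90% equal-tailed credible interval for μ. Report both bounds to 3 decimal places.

The t_29 distribution is symmetric; the 90% interval is 1.18 ± t·2.29 with t_{0.95,29} = 1.699.
Half-width: 1.699 × 2.29 = 3.891.
1.18 − 3.891 = -2.711; 1.18 + 3.891 = 5.071.

[-2.711, 5.071]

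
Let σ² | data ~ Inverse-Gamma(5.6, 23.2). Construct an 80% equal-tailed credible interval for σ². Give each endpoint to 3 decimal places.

[2.647, 8.109]

Inverse-Gamma(5.6, 23.2) quantiles: F⁻¹(0.1) and F⁻¹(0.9).
Equivalently, 1/σ² ~ Gamma(5.6, rate = 23.2); invert its 0.9 and 0.1 quantiles.
Posterior mean ≈ 5.043, SD ≈ 2.658; a Normal approximation gives roughly [1.637, 8.450].
Exact: lower = 2.647; upper = 8.109.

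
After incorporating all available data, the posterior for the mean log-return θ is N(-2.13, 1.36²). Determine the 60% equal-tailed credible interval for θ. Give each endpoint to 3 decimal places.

[-3.275, -0.985]

The posterior is symmetric, so the 60% equal-tailed interval is θ = -2.13 ± z·1.36 with z = 0.842.
Half-width: 0.842 × 1.36 = 1.145.
-2.13 − 1.145 = -3.275; -2.13 + 1.145 = -0.985.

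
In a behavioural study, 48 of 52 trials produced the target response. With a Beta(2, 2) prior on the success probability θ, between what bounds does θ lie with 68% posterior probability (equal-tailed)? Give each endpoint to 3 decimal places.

Posterior: Beta(2+48, 2+4) = Beta(50, 6).
Equal-tailed 68% interval: the 0.16 and 0.84 quantiles of Beta(50, 6).
Posterior mean ≈ 0.893, SD ≈ 0.041; a Normal approximation gives roughly [0.852, 0.934].
Exact: F⁻¹(0.16) = 0.853; F⁻¹(0.84) = 0.933.

[0.853, 0.933]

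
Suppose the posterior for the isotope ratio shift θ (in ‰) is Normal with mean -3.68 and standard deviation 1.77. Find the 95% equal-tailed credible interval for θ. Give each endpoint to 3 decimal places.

[-7.149, -0.211]

The posterior is symmetric, so the 95% equal-tailed interval is θ = -3.68 ± z·1.77 with z = 1.960.
Half-width: 1.960 × 1.77 = 3.469.
-3.68 − 3.469 = -7.149; -3.68 + 3.469 = -0.211.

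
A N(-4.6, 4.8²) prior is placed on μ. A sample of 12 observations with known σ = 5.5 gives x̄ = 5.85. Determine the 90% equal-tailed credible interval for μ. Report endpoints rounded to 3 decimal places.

Posterior precision = 1/4.8² + 12/5.5² = 0.0434 + 0.3967 = 0.4401, so posterior SD = 1.5074.
Posterior mean = (-4.6/4.8² + 12·5.85/5.5²) / 0.4401 = 4.8194.
Interval: 4.8194 ± 1.645 × 1.5074 → [2.340, 7.299].

[2.340, 7.299]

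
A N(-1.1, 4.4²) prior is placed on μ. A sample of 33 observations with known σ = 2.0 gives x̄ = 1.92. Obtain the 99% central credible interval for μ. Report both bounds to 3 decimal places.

Posterior precision = 1/4.4² + 33/2.0² = 0.0517 + 8.2500 = 8.3017, so posterior SD = 0.3471.
Posterior mean = (-1.1/4.4² + 33·1.92/2.0²) / 8.3017 = 1.9012.
Interval: 1.9012 ± 2.576 × 0.3471 → [1.007, 2.795].

[1.007, 2.795]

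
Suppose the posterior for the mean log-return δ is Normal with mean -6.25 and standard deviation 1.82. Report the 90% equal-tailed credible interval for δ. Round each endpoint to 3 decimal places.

[-9.244, -3.256]

The posterior is symmetric, so the 90% equal-tailed interval is δ = -6.25 ± z·1.82 with z = 1.645.
Half-width: 1.645 × 1.82 = 2.994.
-6.25 − 2.994 = -9.244; -6.25 + 2.994 = -3.256.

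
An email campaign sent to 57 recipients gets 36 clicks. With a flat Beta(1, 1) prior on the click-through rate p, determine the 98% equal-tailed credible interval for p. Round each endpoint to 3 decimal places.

[0.477, 0.765]

Posterior: Beta(1+36, 1+21) = Beta(37, 22).
Equal-tailed 98% interval: the 0.01 and 0.99 quantiles of Beta(37, 22).
Posterior mean ≈ 0.627, SD ≈ 0.062; a Normal approximation gives roughly [0.482, 0.772].
Exact: F⁻¹(0.01) = 0.477; F⁻¹(0.99) = 0.765.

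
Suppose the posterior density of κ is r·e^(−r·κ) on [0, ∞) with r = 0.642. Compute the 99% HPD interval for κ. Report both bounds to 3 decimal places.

The exponential density is strictly decreasing on [0, ∞), so the HPD interval is anchored at 0: [0, q] with P(κ ≤ q) = 0.99.
q = −ln(1 − 0.99) / 0.642 = 4.6052 / 0.642 = 7.173.

[0.000, 7.173]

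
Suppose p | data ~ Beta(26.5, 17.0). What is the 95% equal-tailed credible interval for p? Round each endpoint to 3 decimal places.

[0.462, 0.747]

Posterior: Beta(26.5, 17.0).
Equal-tailed 95% interval: the 0.025 and 0.975 quantiles of Beta(26.5, 17.0).
Posterior mean ≈ 0.609, SD ≈ 0.073; a Normal approximation gives roughly [0.466, 0.753].
Exact: F⁻¹(0.025) = 0.462; F⁻¹(0.975) = 0.747.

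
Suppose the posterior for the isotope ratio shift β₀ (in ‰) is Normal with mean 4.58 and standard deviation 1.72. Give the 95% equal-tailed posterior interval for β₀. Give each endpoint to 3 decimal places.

The posterior is symmetric, so the 95% equal-tailed interval is β₀ = 4.58 ± z·1.72 with z = 1.960.
Half-width: 1.960 × 1.72 = 3.371.
4.58 − 3.371 = 1.209; 4.58 + 3.371 = 7.951.

[1.209, 7.951]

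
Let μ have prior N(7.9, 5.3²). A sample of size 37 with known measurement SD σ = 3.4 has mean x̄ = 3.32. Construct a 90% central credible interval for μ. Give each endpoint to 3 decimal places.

[2.456, 4.285]

Posterior precision = 1/5.3² + 37/3.4² = 0.0356 + 3.2007 = 3.2363, so posterior SD = 0.5559.
Posterior mean = (7.9/5.3² + 37·3.32/3.4²) / 3.2363 = 3.3704.
Interval: 3.3704 ± 1.645 × 0.5559 → [2.456, 4.285].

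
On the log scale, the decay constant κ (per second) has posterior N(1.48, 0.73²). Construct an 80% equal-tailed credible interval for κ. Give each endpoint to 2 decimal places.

[1.72, 11.20]

On the log scale the 80% interval is 1.48 ± 1.282 × 0.73 = [0.5445, 2.4155].
Exponentiate: [e^0.5445, e^2.4155] = [1.72, 11.20].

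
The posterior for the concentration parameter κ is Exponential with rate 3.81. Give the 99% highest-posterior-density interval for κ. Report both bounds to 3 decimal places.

The exponential density is strictly decreasing on [0, ∞), so the HPD interval is anchored at 0: [0, q] with P(κ ≤ q) = 0.99.
q = −ln(1 − 0.99) / 3.81 = 4.6052 / 3.81 = 1.209.

[0.000, 1.209]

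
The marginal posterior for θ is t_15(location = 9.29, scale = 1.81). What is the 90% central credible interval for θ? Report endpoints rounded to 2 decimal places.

[6.12, 12.46]

The t_15 distribution is symmetric; the 90% interval is 9.29 ± t·1.81 with t_{0.95,15} = 1.753.
Half-width: 1.753 × 1.81 = 3.17.
9.29 − 3.17 = 6.12; 9.29 + 3.17 = 12.46.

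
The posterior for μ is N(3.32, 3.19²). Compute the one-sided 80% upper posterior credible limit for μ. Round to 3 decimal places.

6.005

Need U with P(μ ≤ U) = 0.80: U = 3.32 + z_{0.2}·3.19.
z = 0.842; U = 3.32 + 0.842 × 3.19 = 6.005.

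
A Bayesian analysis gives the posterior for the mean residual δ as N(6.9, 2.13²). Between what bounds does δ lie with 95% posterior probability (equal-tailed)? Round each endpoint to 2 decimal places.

The posterior is symmetric, so the 95% equal-tailed interval is δ = 6.9 ± z·2.13 with z = 1.960.
Half-width: 1.960 × 2.13 = 4.17.
6.9 − 4.17 = 2.73; 6.9 + 4.17 = 11.07.

[2.73, 11.07]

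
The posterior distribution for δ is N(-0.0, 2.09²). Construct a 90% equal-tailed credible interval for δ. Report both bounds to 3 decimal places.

The posterior is symmetric, so the 90% equal-tailed interval is δ = -0.0 ± z·2.09 with z = 1.645.
Half-width: 1.645 × 2.09 = 3.438.
-0.0 − 3.438 = -3.438; -0.0 + 3.438 = 3.438.

[-3.438, 3.438]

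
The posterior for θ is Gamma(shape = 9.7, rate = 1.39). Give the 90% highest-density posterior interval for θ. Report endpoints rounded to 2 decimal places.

[3.36, 10.47]

The posterior is unimodal and skewed, so the HPD interval has equal density at both endpoints and is the shortest 90% interval.
Solving f(3.36) = f(10.47) with F(10.47) − F(3.36) = 0.90 gives [3.36, 10.47].
For comparison, the equal-tailed interval is [3.74, 11.03]; the HPD is narrower and shifted toward the mode.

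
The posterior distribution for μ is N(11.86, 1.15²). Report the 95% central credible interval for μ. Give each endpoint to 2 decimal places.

The posterior is symmetric, so the 95% equal-tailed interval is μ = 11.86 ± z·1.15 with z = 1.960.
Half-width: 1.960 × 1.15 = 2.25.
11.86 − 2.25 = 9.61; 11.86 + 2.25 = 14.11.

[9.61, 14.11]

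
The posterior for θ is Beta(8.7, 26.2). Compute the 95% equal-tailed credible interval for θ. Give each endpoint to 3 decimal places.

[0.123, 0.403]

Posterior: Beta(8.7, 26.2).
Equal-tailed 95% interval: the 0.025 and 0.975 quantiles of Beta(8.7, 26.2).
Posterior mean ≈ 0.249, SD ≈ 0.072; a Normal approximation gives roughly [0.108, 0.391].
Exact: F⁻¹(0.025) = 0.123; F⁻¹(0.975) = 0.403.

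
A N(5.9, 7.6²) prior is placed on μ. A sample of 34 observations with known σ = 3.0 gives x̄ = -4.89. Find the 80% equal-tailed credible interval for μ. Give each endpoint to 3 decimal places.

Posterior precision = 1/7.6² + 34/3.0² = 0.0173 + 3.7778 = 3.7951, so posterior SD = 0.5133.
Posterior mean = (5.9/7.6² + 34·-4.89/3.0²) / 3.7951 = -4.8408.
Interval: -4.8408 ± 1.282 × 0.5133 → [-5.499, -4.183].

[-5.499, -4.183]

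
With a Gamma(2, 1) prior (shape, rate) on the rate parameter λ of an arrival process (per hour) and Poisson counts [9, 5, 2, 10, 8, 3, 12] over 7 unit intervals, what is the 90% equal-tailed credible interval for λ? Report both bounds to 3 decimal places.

Posterior: Gamma(2+49, 1+7) = Gamma(51, 8) (shape, rate).
Equal-tailed 90% interval: Gamma(51, 8) quantiles at 0.05 and 0.95.
Posterior mean ≈ 6.375, SD ≈ 0.893; a Normal approximation gives roughly [4.907, 7.843].
Exact: lower = 4.981; upper = 7.911.

[4.981, 7.911]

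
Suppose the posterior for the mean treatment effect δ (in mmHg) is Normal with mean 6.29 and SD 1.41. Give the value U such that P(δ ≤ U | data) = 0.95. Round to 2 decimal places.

8.61

Need U with P(δ ≤ U) = 0.95: U = 6.29 + z_{0.05}·1.41.
z = 1.645; U = 6.29 + 1.645 × 1.41 = 8.61.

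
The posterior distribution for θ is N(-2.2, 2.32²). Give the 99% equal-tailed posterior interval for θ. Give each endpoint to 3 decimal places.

[-8.176, 3.776]

The posterior is symmetric, so the 99% equal-tailed interval is θ = -2.2 ± z·2.32 with z = 2.576.
Half-width: 2.576 × 2.32 = 5.976.
-2.2 − 5.976 = -8.176; -2.2 + 5.976 = 3.776.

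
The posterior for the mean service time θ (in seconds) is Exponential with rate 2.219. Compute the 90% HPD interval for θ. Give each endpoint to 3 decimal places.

[0.000, 1.038]

The exponential density is strictly decreasing on [0, ∞), so the HPD interval is anchored at 0: [0, q] with P(θ ≤ q) = 0.90.
q = −ln(1 − 0.90) / 2.219 = 2.3026 / 2.219 = 1.038.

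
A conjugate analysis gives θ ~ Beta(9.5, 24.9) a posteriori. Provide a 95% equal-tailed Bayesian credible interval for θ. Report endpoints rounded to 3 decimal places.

Posterior: Beta(9.5, 24.9).
Equal-tailed 95% interval: the 0.025 and 0.975 quantiles of Beta(9.5, 24.9).
Posterior mean ≈ 0.276, SD ≈ 0.075; a Normal approximation gives roughly [0.129, 0.423].
Exact: F⁻¹(0.025) = 0.143; F⁻¹(0.975) = 0.434.

[0.143, 0.434]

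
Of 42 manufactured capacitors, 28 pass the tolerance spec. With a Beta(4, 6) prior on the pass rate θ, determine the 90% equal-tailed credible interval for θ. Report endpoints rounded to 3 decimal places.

[0.503, 0.723]

Posterior: Beta(4+28, 6+14) = Beta(32, 20).
Equal-tailed 90% interval: the 0.05 and 0.95 quantiles of Beta(32, 20).
Posterior mean ≈ 0.615, SD ≈ 0.067; a Normal approximation gives roughly [0.505, 0.725].
Exact: F⁻¹(0.05) = 0.503; F⁻¹(0.95) = 0.723.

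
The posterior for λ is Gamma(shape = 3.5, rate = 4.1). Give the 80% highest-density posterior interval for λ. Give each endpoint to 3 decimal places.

The posterior is unimodal and skewed, so the HPD interval has equal density at both endpoints and is the shortest 80% interval.
Solving f(0.231) = f(1.272) with F(1.272) − F(0.231) = 0.80 gives [0.231, 1.272].
For comparison, the equal-tailed interval is [0.346, 1.465]; the HPD is narrower and shifted toward the mode.

[0.231, 1.272]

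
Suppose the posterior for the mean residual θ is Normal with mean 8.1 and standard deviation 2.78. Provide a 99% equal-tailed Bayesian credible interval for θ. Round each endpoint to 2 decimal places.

The posterior is symmetric, so the 99% equal-tailed interval is θ = 8.1 ± z·2.78 with z = 2.576.
Half-width: 2.576 × 2.78 = 7.16.
8.1 − 7.16 = 0.94; 8.1 + 7.16 = 15.26.

[0.94, 15.26]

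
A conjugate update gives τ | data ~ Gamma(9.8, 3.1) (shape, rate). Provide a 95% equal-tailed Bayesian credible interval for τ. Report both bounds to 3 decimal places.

[1.503, 5.426]

Posterior: Gamma(shape 9.8, rate 3.1).
Equal-tailed 95% interval: Gamma(9.8, 3.1) quantiles at 0.025 and 0.975.
Posterior mean ≈ 3.161, SD ≈ 1.010; a Normal approximation gives roughly [1.182, 5.141].
Exact: lower = 1.503; upper = 5.426.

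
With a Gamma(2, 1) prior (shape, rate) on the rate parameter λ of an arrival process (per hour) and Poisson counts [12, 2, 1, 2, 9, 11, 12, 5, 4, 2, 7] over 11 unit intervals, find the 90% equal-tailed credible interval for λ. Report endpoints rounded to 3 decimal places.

Posterior: Gamma(2+67, 1+11) = Gamma(69, 12) (shape, rate).
Equal-tailed 90% interval: Gamma(69, 12) quantiles at 0.05 and 0.95.
Posterior mean ≈ 5.750, SD ≈ 0.692; a Normal approximation gives roughly [4.611, 6.889].
Exact: lower = 4.661; upper = 6.934.

[4.661, 6.934]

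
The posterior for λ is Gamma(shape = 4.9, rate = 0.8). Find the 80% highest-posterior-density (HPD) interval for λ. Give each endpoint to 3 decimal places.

[2.315, 8.856]

The posterior is unimodal and skewed, so the HPD interval has equal density at both endpoints and is the shortest 80% interval.
Solving f(2.315) = f(8.856) with F(8.856) − F(2.315) = 0.80 gives [2.315, 8.856].
For comparison, the equal-tailed interval is [2.953, 9.830]; the HPD is narrower and shifted toward the mode.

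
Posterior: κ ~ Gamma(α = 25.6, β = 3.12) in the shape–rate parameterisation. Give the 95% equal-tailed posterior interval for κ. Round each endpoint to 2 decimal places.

[5.34, 11.68]

Posterior: Gamma(shape 25.6, rate 3.12).
Equal-tailed 95% interval: Gamma(25.6, 3.12) quantiles at 0.025 and 0.975.
Posterior mean ≈ 8.21, SD ≈ 1.62; a Normal approximation gives roughly [5.03, 11.38].
Exact: lower = 5.34; upper = 11.68.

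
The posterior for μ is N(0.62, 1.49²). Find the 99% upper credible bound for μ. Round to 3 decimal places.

4.086

Need U with P(μ ≤ U) = 0.99: U = 0.62 + z_{0.01}·1.49.
z = 2.326; U = 0.62 + 2.326 × 1.49 = 4.086.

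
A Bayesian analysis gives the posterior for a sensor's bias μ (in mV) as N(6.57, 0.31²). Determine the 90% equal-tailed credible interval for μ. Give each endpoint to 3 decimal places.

The posterior is symmetric, so the 90% equal-tailed interval is μ = 6.57 ± z·0.31 with z = 1.645.
Half-width: 1.645 × 0.31 = 0.510.
6.57 − 0.510 = 6.060; 6.57 + 0.510 = 7.080.

[6.060, 7.080]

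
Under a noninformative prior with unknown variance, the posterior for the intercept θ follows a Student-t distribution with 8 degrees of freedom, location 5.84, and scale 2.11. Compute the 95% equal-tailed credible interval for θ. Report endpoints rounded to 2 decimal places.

The t_8 distribution is symmetric; the 95% interval is 5.84 ± t·2.11 with t_{0.975,8} = 2.306.
Half-width: 2.306 × 2.11 = 4.87.
5.84 − 4.87 = 0.97; 5.84 + 4.87 = 10.71.

[0.97, 10.71]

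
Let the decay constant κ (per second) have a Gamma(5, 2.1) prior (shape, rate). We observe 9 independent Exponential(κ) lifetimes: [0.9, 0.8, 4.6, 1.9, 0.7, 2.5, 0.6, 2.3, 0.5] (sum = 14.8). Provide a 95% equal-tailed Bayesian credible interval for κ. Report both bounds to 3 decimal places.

[0.453, 1.315]

Posterior: Gamma(5+9, 2.1+14.8) = Gamma(14, 16.9) (shape, rate).
Equal-tailed 95% interval: Gamma(14, 16.9) quantiles at 0.025 and 0.975.
Posterior mean ≈ 0.828, SD ≈ 0.221; a Normal approximation gives roughly [0.394, 1.262].
Exact: lower = 0.453; upper = 1.315.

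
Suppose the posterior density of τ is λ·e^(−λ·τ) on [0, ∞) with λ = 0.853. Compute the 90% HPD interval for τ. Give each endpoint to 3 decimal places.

The exponential density is strictly decreasing on [0, ∞), so the HPD interval is anchored at 0: [0, q] with P(τ ≤ q) = 0.90.
q = −ln(1 − 0.90) / 0.853 = 2.3026 / 0.853 = 2.699.

[0.000, 2.699]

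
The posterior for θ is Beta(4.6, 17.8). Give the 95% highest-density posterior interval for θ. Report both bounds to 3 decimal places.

The posterior is unimodal and skewed, so the HPD interval has equal density at both endpoints and is the shortest 95% interval.
Solving f(0.056) = f(0.370) with F(0.370) − F(0.056) = 0.95 gives [0.056, 0.370].
For comparison, the equal-tailed interval is [0.069, 0.391]; the HPD is narrower and shifted toward the mode.

[0.056, 0.370]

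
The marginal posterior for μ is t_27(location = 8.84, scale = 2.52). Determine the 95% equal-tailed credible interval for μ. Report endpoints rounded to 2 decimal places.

The t_27 distribution is symmetric; the 95% interval is 8.84 ± t·2.52 with t_{0.975,27} = 2.052.
Half-width: 2.052 × 2.52 = 5.17.
8.84 − 5.17 = 3.67; 8.84 + 5.17 = 14.01.

[3.67, 14.01]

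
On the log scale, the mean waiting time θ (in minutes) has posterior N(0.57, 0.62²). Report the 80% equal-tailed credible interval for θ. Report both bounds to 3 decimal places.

[0.799, 3.914]

On the log scale the 80% interval is 0.57 ± 1.282 × 0.62 = [-0.2246, 1.3646].
Exponentiate: [e^-0.2246, e^1.3646] = [0.799, 3.914].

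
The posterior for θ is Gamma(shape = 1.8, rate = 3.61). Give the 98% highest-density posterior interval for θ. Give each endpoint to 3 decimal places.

The posterior is unimodal and skewed, so the HPD interval has equal density at both endpoints and is the shortest 98% interval.
Solving f(0.002) = f(1.518) with F(1.518) − F(0.002) = 0.98 gives [0.002, 1.518].
For comparison, the equal-tailed interval is [0.030, 1.734]; the HPD is narrower and shifted toward the mode.

[0.002, 1.518]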